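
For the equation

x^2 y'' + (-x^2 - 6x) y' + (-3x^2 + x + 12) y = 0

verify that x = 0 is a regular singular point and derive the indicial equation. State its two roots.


Divide by x^2 to reach normal form y'' + P_1(x) y' + P_2(x) y = 0 with P_1(x) = -1 - 6/x and P_2(x) = -3 + 1/x + 12/x^2.
x = 0 is a singular point because the y'-coefficient -1 - 6/x has a pole at x = 0 and the y-coefficient -3 + 1/x + 12/x^2 has a pole at x = 0.
It is a regular singular point because x P_1(x) = p(x) = -x - 6 and x^2 P_2(x) = q(x) = -3x^2 + x + 12 are polynomials, hence analytic at x = 0.
p(0) = -6,  q(0) = 12.
Indicial equation: r(r-1) + p(0) r + q(0) = 0, i.e. r^2 + (p(0) - 1) r + q(0) = 0, i.e. r^2 - 7 r + 12 = 0.
Discriminant: (-7)^2 - 4(12) = 1, so r = (7 ± 1)/2.
Solving: r_1 = 4, r_2 = 3.

indicial: r^2 - 7 r + 12 = 0; roots r_1 = 4, r_2 = 3


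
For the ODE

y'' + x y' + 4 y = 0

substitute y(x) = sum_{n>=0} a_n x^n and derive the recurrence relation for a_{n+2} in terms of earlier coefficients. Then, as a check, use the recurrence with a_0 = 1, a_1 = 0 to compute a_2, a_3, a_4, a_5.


Substitute y = sum_n a_n x^n.
y''(x) has coefficient (n+2)(n+1) a_{n+2} at x^n;
x y'(x) has coefficient n a_n at x^n (shift);
4 y(x) has coefficient 4 a_n at x^n.
Matching x^n: (n+2)(n+1) a_{n+2} + (n + 4) a_n = 0.
Thus a_{n+2} = (-n - 4) / ((n+1)(n+2)) * a_n.

Check with a_0 = 1, a_1 = 0 (apply the recurrence for n = 0, 1, 2, 3): a_0 = 1, a_1 = 0, a_2 = -2, a_3 = 0, a_4 = 1, a_5 = 0.

a_(n+2) = (-n - 4) / ((n+1)(n+2)) * a_n; check: a_0 = 1, a_1 = 0, a_2 = -2, a_3 = 0, a_4 = 1, a_5 = 0


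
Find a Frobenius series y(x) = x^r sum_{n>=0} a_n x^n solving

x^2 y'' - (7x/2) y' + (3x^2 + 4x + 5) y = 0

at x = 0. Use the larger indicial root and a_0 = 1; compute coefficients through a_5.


Write in Frobenius form y'' + (p(x)/x) y' + (q(x)/x^2) y = 0:
  p(x) = -7/2,  q(x) = 3x^2 + 4x + 5.
Indicial equation: r(r-1) + (-7/2) r + (5) = 0 -> roots r_1 = 5/2, r_2 = 2.
Take r = r_1 = 5/2. Let y(x) = x^r sum_{n>=0} a_n x^n with a_0 = 1.
Substitute y = x^r sum a_n x^n and match x^{r+n}. The recurrence is
  D(n) a_n + 4 a_{n-1} + 3 a_{n-2} = 0,  where D(n) = (r+n)(r+n-1) + (-7/2)(r+n) + (5).
  a_n = [-4 a_{n-1} - 3 a_{n-2}] / D(n).
Since the indicial polynomial factors as (r - r_1)(r - r_2), D(n) = (r_1 + n - r_1)(r_1 + n - r_2) = n(n + 1/2).
Evaluating step by step (a_0 = 1):
  n = 1: D(1) = 1(1 + 1/2) = 3/2; numerator = -4(1) = -4; a_1 = (-4)/(3/2) = -8/3
  n = 2: D(2) = 2(2 + 1/2) = 5; numerator = -4(-8/3) - 3(1) = 23/3; a_2 = (23/3)/(5) = 23/15
  n = 3: D(3) = 3(3 + 1/2) = 21/2; numerator = -4(23/15) - 3(-8/3) = 28/15; a_3 = (28/15)/(21/2) = 8/45
  n = 4: D(4) = 4(4 + 1/2) = 18; numerator = -4(8/45) - 3(23/15) = -239/45; a_4 = (-239/45)/(18) = -239/810
  n = 5: D(5) = 5(5 + 1/2) = 55/2; numerator = -4(-239/810) - 3(8/45) = 262/405; a_5 = (262/405)/(55/2) = 524/22275

r = 5/2; a_0 = 1; a_1 = -8/3; a_2 = 23/15; a_3 = 8/45; a_4 = -239/810; a_5 = 524/22275


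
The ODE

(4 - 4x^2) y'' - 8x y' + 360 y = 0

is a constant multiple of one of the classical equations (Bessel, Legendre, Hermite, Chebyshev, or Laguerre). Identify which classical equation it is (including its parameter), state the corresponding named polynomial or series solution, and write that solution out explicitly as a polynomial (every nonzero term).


All three coefficients share the factor 4; dividing through by 4 gives  (1 - x^2) y'' - 2x y' + 90 y = 0.
This matches the Legendre equation (1 - x^2) y'' - 2x y' + n(n+1) y = 0 (note the -2x y' term) with n(n+1) = 90, so n = 9; the polynomial solution is P_9(x).
With y = sum_k a_k x^k, matching x^k gives (k+2)(k+1) a_{k+2} = [k(k+1) - n(n+1)] a_k = (k - 9)(k + 10) a_k. The right side vanishes at k = 9, so the series with the parity of 9 terminates at degree 9.
Standard normalization (P_n(1) = 1): leading coefficient (2n)!/(2^n (n!)^2) = 6402373705728000/(512*131681894400) = 12155/128, so a_9 = 12155/128. Work downward with a_k = (k+1)(k+2) a_{k+2} / ((k - 9)(k + 10)):
  a_7 = (8)(9)(12155/128) / ((7 - 9)(7 + 10)) = (109395/16)/(-34) = -6435/32
  a_5 = (6)(7)(-6435/32) / ((5 - 9)(5 + 10)) = (-135135/16)/(-60) = 9009/64
  a_3 = (4)(5)(9009/64) / ((3 - 9)(3 + 10)) = (45045/16)/(-78) = -1155/32
  a_1 = (2)(3)(-1155/32) / ((1 - 9)(1 + 10)) = (-3465/16)/(-88) = 315/128
Hence P_9(x) = 12155 x^9/128 - 6435 x^7/32 + 9009 x^5/64 - 1155 x^3/32 + 315 x/128.

P_9(x); series = 12155 x^9/128 - 6435 x^7/32 + 9009 x^5/64 - 1155 x^3/32 + 315 x/128


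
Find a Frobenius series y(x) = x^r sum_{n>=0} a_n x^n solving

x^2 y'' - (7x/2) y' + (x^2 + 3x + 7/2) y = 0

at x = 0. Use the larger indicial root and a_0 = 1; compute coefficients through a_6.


Write in Frobenius form y'' + (p(x)/x) y' + (q(x)/x^2) y = 0:
  p(x) = -7/2,  q(x) = x^2 + 3x + 7/2.
Indicial equation: r(r-1) + (-7/2) r + (7/2) = 0 -> roots r_1 = 7/2, r_2 = 1.
Take r = r_1 = 7/2. Let y(x) = x^r sum_{n>=0} a_n x^n with a_0 = 1.
Substitute y = x^r sum a_n x^n and match x^{r+n}. The recurrence is
  D(n) a_n + 3 a_{n-1} + 1 a_{n-2} = 0,  where D(n) = (r+n)(r+n-1) + (-7/2)(r+n) + (7/2).
  a_n = [-3 a_{n-1} - 1 a_{n-2}] / D(n).
Since the indicial polynomial factors as (r - r_1)(r - r_2), D(n) = (r_1 + n - r_1)(r_1 + n - r_2) = n(n + 5/2).
Evaluating step by step (a_0 = 1):
  n = 1: D(1) = 1(1 + 5/2) = 7/2; numerator = -3(1) = -3; a_1 = (-3)/(7/2) = -6/7
  n = 2: D(2) = 2(2 + 5/2) = 9; numerator = -3(-6/7) - 1(1) = 11/7; a_2 = (11/7)/(9) = 11/63
  n = 3: D(3) = 3(3 + 5/2) = 33/2; numerator = -3(11/63) - 1(-6/7) = 1/3; a_3 = (1/3)/(33/2) = 2/99
  n = 4: D(4) = 4(4 + 5/2) = 26; numerator = -3(2/99) - 1(11/63) = -163/693; a_4 = (-163/693)/(26) = -163/18018
  n = 5: D(5) = 5(5 + 5/2) = 75/2; numerator = -3(-163/18018) - 1(2/99) = 125/18018; a_5 = (125/18018)/(75/2) = 5/27027
  n = 6: D(6) = 6(6 + 5/2) = 51; numerator = -3(5/27027) - 1(-163/18018) = 17/2002; a_6 = (17/2002)/(51) = 1/6006

r = 7/2; a_0 = 1; a_1 = -6/7; a_2 = 11/63; a_3 = 2/99; a_4 = -163/18018; a_5 = 5/27027; a_6 = 1/6006


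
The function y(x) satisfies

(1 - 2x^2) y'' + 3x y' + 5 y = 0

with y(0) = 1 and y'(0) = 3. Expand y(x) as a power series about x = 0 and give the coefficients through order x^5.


Ansatz: y(x) = sum_{n>=0} a_n x^n, so y'(x) = sum_{n>=1} n a_n x^(n-1) and y''(x) = sum_{n>=2} n(n-1) a_n x^(n-2).
Substitute into P(x) y'' + Q(x) y' + R(x) y = 0 with P(x) = 1 - 2x^2, Q(x) = 3x, R(x) = 5, and match powers of x.
Initial conditions: a_0 = 1, a_1 = 3.
Setting the coefficient of each power of x to zero and solving order by order (substituting the coefficients already found):
  x^0: 2 a_2 + 5 a_0 = 0  ->  2 a_2 = -5 a_0 = -5  ->  a_2 = -5/2
  x^1: 6 a_3 + 8 a_1 = 0  ->  6 a_3 = -8 a_1 = -24  ->  a_3 = -4
  x^2: 12 a_4 + 7 a_2 = 0  ->  12 a_4 = -7 a_2 = 35/2  ->  a_4 = 35/24
  x^3: 20 a_5 + 2 a_3 = 0  ->  20 a_5 = -2 a_3 = 8  ->  a_5 = 2/5
Truncated series: y(x) = 1 + 3 x - (5/2) x^2 - 4 x^3 + (35/24) x^4 + (2/5) x^5 + O(x^6).

a_0 = 1; a_1 = 3; a_2 = -5/2; a_3 = -4; a_4 = 35/24; a_5 = 2/5


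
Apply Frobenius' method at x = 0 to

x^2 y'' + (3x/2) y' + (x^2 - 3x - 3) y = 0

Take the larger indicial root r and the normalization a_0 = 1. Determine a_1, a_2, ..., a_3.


Write in Frobenius form y'' + (p(x)/x) y' + (q(x)/x^2) y = 0:
  p(x) = 3/2,  q(x) = x^2 - 3x - 3.
Indicial equation: r(r-1) + (3/2) r + (-3) = 0 -> roots r_1 = 3/2, r_2 = -2.
Take r = r_1 = 3/2. Let y(x) = x^r sum_{n>=0} a_n x^n with a_0 = 1.
Substitute y = x^r sum a_n x^n and match x^{r+n}. The recurrence is
  D(n) a_n - 3 a_{n-1} + 1 a_{n-2} = 0,  where D(n) = (r+n)(r+n-1) + (3/2)(r+n) + (-3).
  a_n = [3 a_{n-1} - 1 a_{n-2}] / D(n).
Since the indicial polynomial factors as (r - r_1)(r - r_2), D(n) = (r_1 + n - r_1)(r_1 + n - r_2) = n(n + 7/2).
Evaluating step by step (a_0 = 1):
  n = 1: D(1) = 1(1 + 7/2) = 9/2; numerator = 3(1) = 3; a_1 = (3)/(9/2) = 2/3
  n = 2: D(2) = 2(2 + 7/2) = 11; numerator = 3(2/3) - 1(1) = 1; a_2 = (1)/(11) = 1/11
  n = 3: D(3) = 3(3 + 7/2) = 39/2; numerator = 3(1/11) - 1(2/3) = -13/33; a_3 = (-13/33)/(39/2) = -2/99

r = 3/2; a_0 = 1; a_1 = 2/3; a_2 = 1/11; a_3 = -2/99


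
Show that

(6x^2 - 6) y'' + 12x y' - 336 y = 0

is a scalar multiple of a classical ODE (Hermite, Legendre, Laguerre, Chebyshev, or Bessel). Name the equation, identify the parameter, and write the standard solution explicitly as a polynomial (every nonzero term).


All three coefficients share the factor -6; dividing through by -6 gives  (1 - x^2) y'' - 2x y' + 56 y = 0.
This matches the Legendre equation (1 - x^2) y'' - 2x y' + n(n+1) y = 0 (note the -2x y' term) with n(n+1) = 56, so n = 7; the polynomial solution is P_7(x).
With y = sum_k a_k x^k, matching x^k gives (k+2)(k+1) a_{k+2} = [k(k+1) - n(n+1)] a_k = (k - 7)(k + 8) a_k. The right side vanishes at k = 7, so the series with the parity of 7 terminates at degree 7.
Standard normalization (P_n(1) = 1): leading coefficient (2n)!/(2^n (n!)^2) = 87178291200/(128*25401600) = 429/16, so a_7 = 429/16. Work downward with a_k = (k+1)(k+2) a_{k+2} / ((k - 7)(k + 8)):
  a_5 = (6)(7)(429/16) / ((5 - 7)(5 + 8)) = (9009/8)/(-26) = -693/16
  a_3 = (4)(5)(-693/16) / ((3 - 7)(3 + 8)) = (-3465/4)/(-44) = 315/16
  a_1 = (2)(3)(315/16) / ((1 - 7)(1 + 8)) = (945/8)/(-54) = -35/16
Hence P_7(x) = 429 x^7/16 - 693 x^5/16 + 315 x^3/16 - 35 x/16.

P_7(x); series = 429 x^7/16 - 693 x^5/16 + 315 x^3/16 - 35 x/16


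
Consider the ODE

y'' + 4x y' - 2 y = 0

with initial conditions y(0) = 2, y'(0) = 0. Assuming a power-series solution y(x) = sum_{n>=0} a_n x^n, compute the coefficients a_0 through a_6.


Ansatz: y(x) = sum_{n>=0} a_n x^n, so y'(x) = sum_{n>=1} n a_n x^(n-1) and y''(x) = sum_{n>=2} n(n-1) a_n x^(n-2).
Substitute into P(x) y'' + Q(x) y' + R(x) y = 0 with P(x) = 1, Q(x) = 4x, R(x) = -2, and match powers of x.
Initial conditions: a_0 = 2, a_1 = 0.
Setting the coefficient of each power of x to zero and solving order by order (substituting the coefficients already found):
  x^0: 2 a_2 - 2 a_0 = 0  ->  2 a_2 = 2 a_0 = 4  ->  a_2 = 2
  x^1: 6 a_3 + 2 a_1 = 0  ->  6 a_3 = -2 a_1 = 0  ->  a_3 = 0
  x^2: 12 a_4 + 6 a_2 = 0  ->  12 a_4 = -6 a_2 = -12  ->  a_4 = -1
  x^3: 20 a_5 + 10 a_3 = 0  ->  20 a_5 = -10 a_3 = 0  ->  a_5 = 0
  x^4: 30 a_6 + 14 a_4 = 0  ->  30 a_6 = -14 a_4 = 14  ->  a_6 = 7/15
Truncated series: y(x) = 2 + 2 x^2 - x^4 + (7/15) x^6 + O(x^7).

a_0 = 2; a_1 = 0; a_2 = 2; a_3 = 0; a_4 = -1; a_5 = 0; a_6 = 7/15


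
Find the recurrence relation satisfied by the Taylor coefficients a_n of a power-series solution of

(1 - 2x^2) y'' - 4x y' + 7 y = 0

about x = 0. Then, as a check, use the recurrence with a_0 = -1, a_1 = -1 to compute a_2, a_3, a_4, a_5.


Substitute y = sum_n a_n x^n.
(1 - 2 x^2) y'' contributes (n+2)(n+1) a_{n+2} - 2 n(n-1) a_n at x^n.
-4 x y'(x) contributes -4 n a_n at x^n.
7 y(x) contributes 7 a_n at x^n.
Matching x^n: (n+2)(n+1) a_{n+2} + (-2 n(n-1) - 4 n + 7) a_n = 0.
Thus a_{n+2} = (2 n(n-1) + 4 n - 7) / ((n+1)(n+2)) * a_n.

Check with a_0 = -1, a_1 = -1 (apply the recurrence for n = 0, 1, 2, 3): a_0 = -1, a_1 = -1, a_2 = 7/2, a_3 = 1/2, a_4 = 35/24, a_5 = 17/40.

a_(n+2) = (2 n(n-1) + 4 n - 7) / ((n+1)(n+2)) * a_n; check: a_0 = -1, a_1 = -1, a_2 = 7/2, a_3 = 1/2, a_4 = 35/24, a_5 = 17/40


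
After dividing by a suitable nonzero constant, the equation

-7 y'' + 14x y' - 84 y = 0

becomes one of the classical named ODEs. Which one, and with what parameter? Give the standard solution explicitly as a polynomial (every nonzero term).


All three coefficients share the factor -7; dividing through by -7 gives  y'' - 2x y' + 12 y = 0.
This matches the Hermite equation y'' - 2x y' + 2n y = 0 with 2n = 12, so n = 6; the polynomial solution is H_6(x).
With y = sum_k a_k x^k, matching x^k gives (k+2)(k+1) a_{k+2} = 2(k - n) a_k = 2(k - 6) a_k. The right side vanishes at k = 6, so the series with the parity of 6 terminates at degree 6.
Standard normalization: leading coefficient of H_n is 2^n, so a_6 = 2^6 = 64. Work downward with a_k = (k+1)(k+2) a_{k+2} / (2(k - n)):
  a_4 = (5)(6)(64) / (2(4 - 6)) = 1920/(-4) = -480
  a_2 = (3)(4)(-480) / (2(2 - 6)) = -5760/(-8) = 720
  a_0 = (1)(2)(720) / (2(0 - 6)) = 1440/(-12) = -120
Hence H_6(x) = 64 x^6 - 480 x^4 + 720 x^2 - 120.

H_6(x); series = 64 x^6 - 480 x^4 + 720 x^2 - 120


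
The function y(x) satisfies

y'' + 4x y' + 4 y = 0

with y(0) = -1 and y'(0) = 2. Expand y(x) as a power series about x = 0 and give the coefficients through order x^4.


Ansatz: y(x) = sum_{n>=0} a_n x^n, so y'(x) = sum_{n>=1} n a_n x^(n-1) and y''(x) = sum_{n>=2} n(n-1) a_n x^(n-2).
Substitute into P(x) y'' + Q(x) y' + R(x) y = 0 with P(x) = 1, Q(x) = 4x, R(x) = 4, and match powers of x.
Initial conditions: a_0 = -1, a_1 = 2.
Setting the coefficient of each power of x to zero and solving order by order (substituting the coefficients already found):
  x^0: 2 a_2 + 4 a_0 = 0  ->  2 a_2 = -4 a_0 = 4  ->  a_2 = 2
  x^1: 6 a_3 + 8 a_1 = 0  ->  6 a_3 = -8 a_1 = -16  ->  a_3 = -8/3
  x^2: 12 a_4 + 12 a_2 = 0  ->  12 a_4 = -12 a_2 = -24  ->  a_4 = -2
Truncated series: y(x) = -1 + 2 x + 2 x^2 - (8/3) x^3 - 2 x^4 + O(x^5).

a_0 = -1; a_1 = 2; a_2 = 2; a_3 = -8/3; a_4 = -2


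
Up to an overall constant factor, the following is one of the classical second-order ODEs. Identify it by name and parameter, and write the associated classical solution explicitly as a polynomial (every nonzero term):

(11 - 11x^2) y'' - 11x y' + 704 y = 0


All three coefficients share the factor 11; dividing through by 11 gives  (1 - x^2) y'' - x y' + 64 y = 0.
This matches the Chebyshev equation (1 - x^2) y'' - x y' + n^2 y = 0 (note the -x y' term, not -2x y') with n^2 = 64, so n = 8; the polynomial solution is T_8(x).
With y = sum_k a_k x^k, matching x^k gives (k+2)(k+1) a_{k+2} = (k^2 - n^2) a_k = (k - 8)(k + 8) a_k. The right side vanishes at k = 8, so the series with the parity of 8 terminates at degree 8.
Standard normalization: leading coefficient of T_n is 2^(n-1), so a_8 = 2^7 = 128. Work downward with a_k = (k+1)(k+2) a_{k+2} / ((k - 8)(k + 8)):
  a_6 = (7)(8)(128) / ((6 - 8)(6 + 8)) = 7168/(-28) = -256
  a_4 = (5)(6)(-256) / ((4 - 8)(4 + 8)) = -7680/(-48) = 160
  a_2 = (3)(4)(160) / ((2 - 8)(2 + 8)) = 1920/(-60) = -32
  a_0 = (1)(2)(-32) / ((0 - 8)(0 + 8)) = -64/(-64) = 1
Hence T_8(x) = 128 x^8 - 256 x^6 + 160 x^4 - 32 x^2 + 1.

T_8(x); series = 128 x^8 - 256 x^6 + 160 x^4 - 32 x^2 + 1


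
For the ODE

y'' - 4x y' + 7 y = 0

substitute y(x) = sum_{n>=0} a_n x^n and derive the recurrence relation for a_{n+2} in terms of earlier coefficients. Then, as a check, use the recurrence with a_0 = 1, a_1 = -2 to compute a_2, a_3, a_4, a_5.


Substitute y = sum_n a_n x^n.
y''(x) has coefficient (n+2)(n+1) a_{n+2} at x^n;
-4 x y'(x) has coefficient -4 n a_n at x^n (shift);
7 y(x) has coefficient 7 a_n at x^n.
Matching x^n: (n+2)(n+1) a_{n+2} + (-4n + 7) a_n = 0.
Thus a_{n+2} = (4n - 7) / ((n+1)(n+2)) * a_n.

Check with a_0 = 1, a_1 = -2 (apply the recurrence for n = 0, 1, 2, 3): a_0 = 1, a_1 = -2, a_2 = -7/2, a_3 = 1, a_4 = -7/24, a_5 = 1/4.

a_(n+2) = (4n - 7) / ((n+1)(n+2)) * a_n; check: a_0 = 1, a_1 = -2, a_2 = -7/2, a_3 = 1, a_4 = -7/24, a_5 = 1/4


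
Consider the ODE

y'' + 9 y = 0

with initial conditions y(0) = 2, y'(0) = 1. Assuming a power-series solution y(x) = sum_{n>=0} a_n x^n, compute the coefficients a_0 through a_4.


Ansatz: y(x) = sum_{n>=0} a_n x^n, so y'(x) = sum_{n>=1} n a_n x^(n-1) and y''(x) = sum_{n>=2} n(n-1) a_n x^(n-2).
Substitute into P(x) y'' + Q(x) y' + R(x) y = 0 with P(x) = 1, Q(x) = 0, R(x) = 9, and match powers of x.
Initial conditions: a_0 = 2, a_1 = 1.
Setting the coefficient of each power of x to zero and solving order by order (substituting the coefficients already found):
  x^0: 2 a_2 + 9 a_0 = 0  ->  2 a_2 = -9 a_0 = -18  ->  a_2 = -9
  x^1: 6 a_3 + 9 a_1 = 0  ->  6 a_3 = -9 a_1 = -9  ->  a_3 = -3/2
  x^2: 12 a_4 + 9 a_2 = 0  ->  12 a_4 = -9 a_2 = 81  ->  a_4 = 27/4
Truncated series: y(x) = 2 + x - 9 x^2 - (3/2) x^3 + (27/4) x^4 + O(x^5).

a_0 = 2; a_1 = 1; a_2 = -9; a_3 = -3/2; a_4 = 27/4


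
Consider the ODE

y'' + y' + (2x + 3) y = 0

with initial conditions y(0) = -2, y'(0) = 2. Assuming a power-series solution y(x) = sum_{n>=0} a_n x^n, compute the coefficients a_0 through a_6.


Ansatz: y(x) = sum_{n>=0} a_n x^n, so y'(x) = sum_{n>=1} n a_n x^(n-1) and y''(x) = sum_{n>=2} n(n-1) a_n x^(n-2).
Substitute into P(x) y'' + Q(x) y' + R(x) y = 0 with P(x) = 1, Q(x) = 1, R(x) = 2x + 3, and match powers of x.
Initial conditions: a_0 = -2, a_1 = 2.
Setting the coefficient of each power of x to zero and solving order by order (substituting the coefficients already found):
  x^0: 2 a_2 + a_1 + 3 a_0 = 0  ->  2 a_2 = -a_1 - 3 a_0 = 4  ->  a_2 = 2
  x^1: 6 a_3 + 2 a_2 + 3 a_1 + 2 a_0 = 0  ->  6 a_3 = -2 a_2 - 3 a_1 - 2 a_0 = -6  ->  a_3 = -1
  x^2: 12 a_4 + 3 a_3 + 3 a_2 + 2 a_1 = 0  ->  12 a_4 = -3 a_3 - 3 a_2 - 2 a_1 = -7  ->  a_4 = -7/12
  x^3: 20 a_5 + 4 a_4 + 3 a_3 + 2 a_2 = 0  ->  20 a_5 = -4 a_4 - 3 a_3 - 2 a_2 = 4/3  ->  a_5 = 1/15
  x^4: 30 a_6 + 5 a_5 + 3 a_4 + 2 a_3 = 0  ->  30 a_6 = -5 a_5 - 3 a_4 - 2 a_3 = 41/12  ->  a_6 = 41/360
Truncated series: y(x) = -2 + 2 x + 2 x^2 - x^3 - (7/12) x^4 + (1/15) x^5 + (41/360) x^6 + O(x^7).

a_0 = -2; a_1 = 2; a_2 = 2; a_3 = -1; a_4 = -7/12; a_5 = 1/15; a_6 = 41/360


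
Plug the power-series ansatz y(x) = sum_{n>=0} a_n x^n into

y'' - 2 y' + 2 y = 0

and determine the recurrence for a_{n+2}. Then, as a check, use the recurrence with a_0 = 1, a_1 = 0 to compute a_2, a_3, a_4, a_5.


Substitute y = sum_n a_n x^n.
y''(x) has coefficient (n+2)(n+1) a_{n+2} at x^n;
-2 y'(x) has coefficient -2 (n+1) a_{n+1} at x^n;
2 y(x) has coefficient 2 a_n at x^n.
Matching x^n: (n+2)(n+1) a_{n+2} - 2 (n+1) a_{n+1} + 2 a_n = 0.
Thus a_{n+2} = [2 (n+1) a_{n+1} - 2 a_n] / ((n+1)(n+2)).

Check with a_0 = 1, a_1 = 0 (apply the recurrence for n = 0, 1, 2, 3): a_0 = 1, a_1 = 0, a_2 = -1, a_3 = -2/3, a_4 = -1/6, a_5 = 0.

a_(n+2) = [2 (n+1) a_(n+1) - 2 a_n] / ((n+1)(n+2)); check: a_0 = 1, a_1 = 0, a_2 = -1, a_3 = -2/3, a_4 = -1/6, a_5 = 0


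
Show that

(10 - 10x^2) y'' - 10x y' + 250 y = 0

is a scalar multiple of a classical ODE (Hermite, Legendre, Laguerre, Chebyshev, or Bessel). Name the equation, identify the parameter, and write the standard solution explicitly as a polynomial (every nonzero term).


All three coefficients share the factor 10; dividing through by 10 gives  (1 - x^2) y'' - x y' + 25 y = 0.
This matches the Chebyshev equation (1 - x^2) y'' - x y' + n^2 y = 0 (note the -x y' term, not -2x y') with n^2 = 25, so n = 5; the polynomial solution is T_5(x).
With y = sum_k a_k x^k, matching x^k gives (k+2)(k+1) a_{k+2} = (k^2 - n^2) a_k = (k - 5)(k + 5) a_k. The right side vanishes at k = 5, so the series with the parity of 5 terminates at degree 5.
Standard normalization: leading coefficient of T_n is 2^(n-1), so a_5 = 2^4 = 16. Work downward with a_k = (k+1)(k+2) a_{k+2} / ((k - 5)(k + 5)):
  a_3 = (4)(5)(16) / ((3 - 5)(3 + 5)) = 320/(-16) = -20
  a_1 = (2)(3)(-20) / ((1 - 5)(1 + 5)) = -120/(-24) = 5
Hence T_5(x) = 16 x^5 - 20 x^3 + 5 x.

T_5(x); series = 16 x^5 - 20 x^3 + 5 x


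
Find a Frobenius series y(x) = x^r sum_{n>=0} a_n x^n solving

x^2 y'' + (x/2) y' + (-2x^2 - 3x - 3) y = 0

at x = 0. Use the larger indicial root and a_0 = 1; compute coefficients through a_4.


Write in Frobenius form y'' + (p(x)/x) y' + (q(x)/x^2) y = 0:
  p(x) = 1/2,  q(x) = -2x^2 - 3x - 3.
Indicial equation: r(r-1) + (1/2) r + (-3) = 0 -> roots r_1 = 2, r_2 = -3/2.
Take r = r_1 = 2. Let y(x) = x^r sum_{n>=0} a_n x^n with a_0 = 1.
Substitute y = x^r sum a_n x^n and match x^{r+n}. The recurrence is
  D(n) a_n - 3 a_{n-1} - 2 a_{n-2} = 0,  where D(n) = (r+n)(r+n-1) + (1/2)(r+n) + (-3).
  a_n = [3 a_{n-1} + 2 a_{n-2}] / D(n).
Since the indicial polynomial factors as (r - r_1)(r - r_2), D(n) = (r_1 + n - r_1)(r_1 + n - r_2) = n(n + 7/2).
Evaluating step by step (a_0 = 1):
  n = 1: D(1) = 1(1 + 7/2) = 9/2; numerator = 3(1) = 3; a_1 = (3)/(9/2) = 2/3
  n = 2: D(2) = 2(2 + 7/2) = 11; numerator = 3(2/3) + 2(1) = 4; a_2 = (4)/(11) = 4/11
  n = 3: D(3) = 3(3 + 7/2) = 39/2; numerator = 3(4/11) + 2(2/3) = 80/33; a_3 = (80/33)/(39/2) = 160/1287
  n = 4: D(4) = 4(4 + 7/2) = 30; numerator = 3(160/1287) + 2(4/11) = 472/429; a_4 = (472/429)/(30) = 236/6435

r = 2; a_0 = 1; a_1 = 2/3; a_2 = 4/11; a_3 = 160/1287; a_4 = 236/6435


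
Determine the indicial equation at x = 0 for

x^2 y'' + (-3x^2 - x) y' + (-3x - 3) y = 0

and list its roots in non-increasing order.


Divide by x^2 to reach normal form y'' + P_1(x) y' + P_2(x) y = 0 with P_1(x) = -3 - 1/x and P_2(x) = -3/x - 3/x^2.
x = 0 is a singular point because the y'-coefficient -3 - 1/x has a pole at x = 0 and the y-coefficient -3/x - 3/x^2 has a pole at x = 0.
It is a regular singular point because x P_1(x) = p(x) = -3x - 1 and x^2 P_2(x) = q(x) = -3x - 3 are polynomials, hence analytic at x = 0.
p(0) = -1,  q(0) = -3.
Indicial equation: r(r-1) + p(0) r + q(0) = 0, i.e. r^2 + (p(0) - 1) r + q(0) = 0, i.e. r^2 - 2 r - 3 = 0.
Discriminant: (-2)^2 - 4(-3) = 16, so r = (2 ± 4)/2.
Solving: r_1 = 3, r_2 = -1.

indicial: r^2 - 2 r - 3 = 0; roots r_1 = 3, r_2 = -1


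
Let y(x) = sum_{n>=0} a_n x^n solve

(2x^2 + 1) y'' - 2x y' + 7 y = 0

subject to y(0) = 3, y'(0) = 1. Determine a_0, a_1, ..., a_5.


Ansatz: y(x) = sum_{n>=0} a_n x^n, so y'(x) = sum_{n>=1} n a_n x^(n-1) and y''(x) = sum_{n>=2} n(n-1) a_n x^(n-2).
Substitute into P(x) y'' + Q(x) y' + R(x) y = 0 with P(x) = 2x^2 + 1, Q(x) = -2x, R(x) = 7, and match powers of x.
Initial conditions: a_0 = 3, a_1 = 1.
Setting the coefficient of each power of x to zero and solving order by order (substituting the coefficients already found):
  x^0: 2 a_2 + 7 a_0 = 0  ->  2 a_2 = -7 a_0 = -21  ->  a_2 = -21/2
  x^1: 6 a_3 + 5 a_1 = 0  ->  6 a_3 = -5 a_1 = -5  ->  a_3 = -5/6
  x^2: 12 a_4 + 7 a_2 = 0  ->  12 a_4 = -7 a_2 = 147/2  ->  a_4 = 49/8
  x^3: 20 a_5 + 13 a_3 = 0  ->  20 a_5 = -13 a_3 = 65/6  ->  a_5 = 13/24
Truncated series: y(x) = 3 + x - (21/2) x^2 - (5/6) x^3 + (49/8) x^4 + (13/24) x^5 + O(x^6).

a_0 = 3; a_1 = 1; a_2 = -21/2; a_3 = -5/6; a_4 = 49/8; a_5 = 13/24


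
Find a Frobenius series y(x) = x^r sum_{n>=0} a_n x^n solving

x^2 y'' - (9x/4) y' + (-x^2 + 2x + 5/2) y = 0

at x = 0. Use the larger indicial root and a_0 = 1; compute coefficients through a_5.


Write in Frobenius form y'' + (p(x)/x) y' + (q(x)/x^2) y = 0:
  p(x) = -9/4,  q(x) = -x^2 + 2x + 5/2.
Indicial equation: r(r-1) + (-9/4) r + (5/2) = 0 -> roots r_1 = 2, r_2 = 5/4.
Take r = r_1 = 2. Let y(x) = x^r sum_{n>=0} a_n x^n with a_0 = 1.
Substitute y = x^r sum a_n x^n and match x^{r+n}. The recurrence is
  D(n) a_n + 2 a_{n-1} - 1 a_{n-2} = 0,  where D(n) = (r+n)(r+n-1) + (-9/4)(r+n) + (5/2).
  a_n = [-2 a_{n-1} + 1 a_{n-2}] / D(n).
Since the indicial polynomial factors as (r - r_1)(r - r_2), D(n) = (r_1 + n - r_1)(r_1 + n - r_2) = n(n + 3/4).
Evaluating step by step (a_0 = 1):
  n = 1: D(1) = 1(1 + 3/4) = 7/4; numerator = -2(1) = -2; a_1 = (-2)/(7/4) = -8/7
  n = 2: D(2) = 2(2 + 3/4) = 11/2; numerator = -2(-8/7) + 1(1) = 23/7; a_2 = (23/7)/(11/2) = 46/77
  n = 3: D(3) = 3(3 + 3/4) = 45/4; numerator = -2(46/77) + 1(-8/7) = -180/77; a_3 = (-180/77)/(45/4) = -16/77
  n = 4: D(4) = 4(4 + 3/4) = 19; numerator = -2(-16/77) + 1(46/77) = 78/77; a_4 = (78/77)/(19) = 78/1463
  n = 5: D(5) = 5(5 + 3/4) = 115/4; numerator = -2(78/1463) + 1(-16/77) = -460/1463; a_5 = (-460/1463)/(115/4) = -16/1463

r = 2; a_0 = 1; a_1 = -8/7; a_2 = 46/77; a_3 = -16/77; a_4 = 78/1463; a_5 = -16/1463


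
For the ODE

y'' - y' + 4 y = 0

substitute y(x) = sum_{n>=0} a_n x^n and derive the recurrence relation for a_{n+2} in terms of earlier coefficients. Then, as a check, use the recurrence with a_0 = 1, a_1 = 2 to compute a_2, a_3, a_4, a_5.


Substitute y = sum_n a_n x^n.
y''(x) has coefficient (n+2)(n+1) a_{n+2} at x^n;
-y'(x) has coefficient -(n+1) a_{n+1} at x^n;
4 y(x) has coefficient 4 a_n at x^n.
Matching x^n: (n+2)(n+1) a_{n+2} - (n+1) a_{n+1} + 4 a_n = 0.
Thus a_{n+2} = [(n+1) a_{n+1} - 4 a_n] / ((n+1)(n+2)).

Check with a_0 = 1, a_1 = 2 (apply the recurrence for n = 0, 1, 2, 3): a_0 = 1, a_1 = 2, a_2 = -1, a_3 = -5/3, a_4 = -1/12, a_5 = 19/60.

a_(n+2) = [(n+1) a_(n+1) - 4 a_n] / ((n+1)(n+2)); check: a_0 = 1, a_1 = 2, a_2 = -1, a_3 = -5/3, a_4 = -1/12, a_5 = 19/60


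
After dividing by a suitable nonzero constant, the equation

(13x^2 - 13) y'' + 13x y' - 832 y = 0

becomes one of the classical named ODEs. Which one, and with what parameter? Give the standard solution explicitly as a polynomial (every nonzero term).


All three coefficients share the factor -13; dividing through by -13 gives  (1 - x^2) y'' - x y' + 64 y = 0.
This matches the Chebyshev equation (1 - x^2) y'' - x y' + n^2 y = 0 (note the -x y' term, not -2x y') with n^2 = 64, so n = 8; the polynomial solution is T_8(x).
With y = sum_k a_k x^k, matching x^k gives (k+2)(k+1) a_{k+2} = (k^2 - n^2) a_k = (k - 8)(k + 8) a_k. The right side vanishes at k = 8, so the series with the parity of 8 terminates at degree 8.
Standard normalization: leading coefficient of T_n is 2^(n-1), so a_8 = 2^7 = 128. Work downward with a_k = (k+1)(k+2) a_{k+2} / ((k - 8)(k + 8)):
  a_6 = (7)(8)(128) / ((6 - 8)(6 + 8)) = 7168/(-28) = -256
  a_4 = (5)(6)(-256) / ((4 - 8)(4 + 8)) = -7680/(-48) = 160
  a_2 = (3)(4)(160) / ((2 - 8)(2 + 8)) = 1920/(-60) = -32
  a_0 = (1)(2)(-32) / ((0 - 8)(0 + 8)) = -64/(-64) = 1
Hence T_8(x) = 128 x^8 - 256 x^6 + 160 x^4 - 32 x^2 + 1.

T_8(x); series = 128 x^8 - 256 x^6 + 160 x^4 - 32 x^2 + 1


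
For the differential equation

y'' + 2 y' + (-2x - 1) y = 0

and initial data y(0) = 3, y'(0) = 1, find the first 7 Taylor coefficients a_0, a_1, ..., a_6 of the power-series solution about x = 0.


Ansatz: y(x) = sum_{n>=0} a_n x^n, so y'(x) = sum_{n>=1} n a_n x^(n-1) and y''(x) = sum_{n>=2} n(n-1) a_n x^(n-2).
Substitute into P(x) y'' + Q(x) y' + R(x) y = 0 with P(x) = 1, Q(x) = 2, R(x) = -2x - 1, and match powers of x.
Initial conditions: a_0 = 3, a_1 = 1.
Setting the coefficient of each power of x to zero and solving order by order (substituting the coefficients already found):
  x^0: 2 a_2 + 2 a_1 - a_0 = 0  ->  2 a_2 = -2 a_1 + a_0 = 1  ->  a_2 = 1/2
  x^1: 6 a_3 + 4 a_2 - a_1 - 2 a_0 = 0  ->  6 a_3 = -4 a_2 + a_1 + 2 a_0 = 5  ->  a_3 = 5/6
  x^2: 12 a_4 + 6 a_3 - a_2 - 2 a_1 = 0  ->  12 a_4 = -6 a_3 + a_2 + 2 a_1 = -5/2  ->  a_4 = -5/24
  x^3: 20 a_5 + 8 a_4 - a_3 - 2 a_2 = 0  ->  20 a_5 = -8 a_4 + a_3 + 2 a_2 = 7/2  ->  a_5 = 7/40
  x^4: 30 a_6 + 10 a_5 - a_4 - 2 a_3 = 0  ->  30 a_6 = -10 a_5 + a_4 + 2 a_3 = -7/24  ->  a_6 = -7/720
Truncated series: y(x) = 3 + x + (1/2) x^2 + (5/6) x^3 - (5/24) x^4 + (7/40) x^5 - (7/720) x^6 + O(x^7).

a_0 = 3; a_1 = 1; a_2 = 1/2; a_3 = 5/6; a_4 = -5/24; a_5 = 7/40; a_6 = -7/720


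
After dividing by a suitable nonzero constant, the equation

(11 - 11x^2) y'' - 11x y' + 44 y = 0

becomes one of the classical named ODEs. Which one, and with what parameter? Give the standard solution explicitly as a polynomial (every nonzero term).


All three coefficients share the factor 11; dividing through by 11 gives  (1 - x^2) y'' - x y' + 4 y = 0.
This matches the Chebyshev equation (1 - x^2) y'' - x y' + n^2 y = 0 (note the -x y' term, not -2x y') with n^2 = 4, so n = 2; the polynomial solution is T_2(x).
With y = sum_k a_k x^k, matching x^k gives (k+2)(k+1) a_{k+2} = (k^2 - n^2) a_k = (k - 2)(k + 2) a_k. The right side vanishes at k = 2, so the series with the parity of 2 terminates at degree 2.
Standard normalization: leading coefficient of T_n is 2^(n-1), so a_2 = 2^1 = 2. Work downward with a_k = (k+1)(k+2) a_{k+2} / ((k - 2)(k + 2)):
  a_0 = (1)(2)(2) / ((0 - 2)(0 + 2)) = 4/(-4) = -1
Hence T_2(x) = 2 x^2 - 1.

T_2(x); series = 2 x^2 - 1


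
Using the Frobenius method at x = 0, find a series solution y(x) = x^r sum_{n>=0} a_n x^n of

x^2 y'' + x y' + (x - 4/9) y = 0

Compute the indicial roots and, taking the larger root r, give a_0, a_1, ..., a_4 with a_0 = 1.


Write in Frobenius form y'' + (p(x)/x) y' + (q(x)/x^2) y = 0:
  p(x) = 1,  q(x) = x - 4/9.
Indicial equation: r(r-1) + (1) r + (-4/9) = 0 -> roots r_1 = 2/3, r_2 = -2/3.
Take r = r_1 = 2/3. Let y(x) = x^r sum_{n>=0} a_n x^n with a_0 = 1.
Substitute y = x^r sum a_n x^n and match x^{r+n}. The recurrence is
  D(n) a_n + 1 a_{n-1} = 0,  where D(n) = (r+n)(r+n-1) + (1)(r+n) + (-4/9).
  a_n = -1 / D(n) * a_{n-1}.
Since the indicial polynomial factors as (r - r_1)(r - r_2), D(n) = (r_1 + n - r_1)(r_1 + n - r_2) = n(n + 4/3).
Evaluating step by step (a_0 = 1):
  n = 1: D(1) = 1(1 + 4/3) = 7/3; numerator = -1(1) = -1; a_1 = (-1)/(7/3) = -3/7
  n = 2: D(2) = 2(2 + 4/3) = 20/3; numerator = -1(-3/7) = 3/7; a_2 = (3/7)/(20/3) = 9/140
  n = 3: D(3) = 3(3 + 4/3) = 13; numerator = -1(9/140) = -9/140; a_3 = (-9/140)/(13) = -9/1820
  n = 4: D(4) = 4(4 + 4/3) = 64/3; numerator = -1(-9/1820) = 9/1820; a_4 = (9/1820)/(64/3) = 27/116480

r = 2/3; a_0 = 1; a_1 = -3/7; a_2 = 9/140; a_3 = -9/1820; a_4 = 27/116480


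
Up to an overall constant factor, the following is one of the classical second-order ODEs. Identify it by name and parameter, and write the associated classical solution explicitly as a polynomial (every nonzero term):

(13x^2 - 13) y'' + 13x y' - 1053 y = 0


All three coefficients share the factor -13; dividing through by -13 gives  (1 - x^2) y'' - x y' + 81 y = 0.
This matches the Chebyshev equation (1 - x^2) y'' - x y' + n^2 y = 0 (note the -x y' term, not -2x y') with n^2 = 81, so n = 9; the polynomial solution is T_9(x).
With y = sum_k a_k x^k, matching x^k gives (k+2)(k+1) a_{k+2} = (k^2 - n^2) a_k = (k - 9)(k + 9) a_k. The right side vanishes at k = 9, so the series with the parity of 9 terminates at degree 9.
Standard normalization: leading coefficient of T_n is 2^(n-1), so a_9 = 2^8 = 256. Work downward with a_k = (k+1)(k+2) a_{k+2} / ((k - 9)(k + 9)):
  a_7 = (8)(9)(256) / ((7 - 9)(7 + 9)) = 18432/(-32) = -576
  a_5 = (6)(7)(-576) / ((5 - 9)(5 + 9)) = -24192/(-56) = 432
  a_3 = (4)(5)(432) / ((3 - 9)(3 + 9)) = 8640/(-72) = -120
  a_1 = (2)(3)(-120) / ((1 - 9)(1 + 9)) = -720/(-80) = 9
Hence T_9(x) = 256 x^9 - 576 x^7 + 432 x^5 - 120 x^3 + 9 x.

T_9(x); series = 256 x^9 - 576 x^7 + 432 x^5 - 120 x^3 + 9 x


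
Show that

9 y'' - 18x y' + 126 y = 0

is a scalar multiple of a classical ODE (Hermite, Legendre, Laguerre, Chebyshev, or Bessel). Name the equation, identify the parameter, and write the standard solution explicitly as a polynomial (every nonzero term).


All three coefficients share the factor 9; dividing through by 9 gives  y'' - 2x y' + 14 y = 0.
This matches the Hermite equation y'' - 2x y' + 2n y = 0 with 2n = 14, so n = 7; the polynomial solution is H_7(x).
With y = sum_k a_k x^k, matching x^k gives (k+2)(k+1) a_{k+2} = 2(k - n) a_k = 2(k - 7) a_k. The right side vanishes at k = 7, so the series with the parity of 7 terminates at degree 7.
Standard normalization: leading coefficient of H_n is 2^n, so a_7 = 2^7 = 128. Work downward with a_k = (k+1)(k+2) a_{k+2} / (2(k - n)):
  a_5 = (6)(7)(128) / (2(5 - 7)) = 5376/(-4) = -1344
  a_3 = (4)(5)(-1344) / (2(3 - 7)) = -26880/(-8) = 3360
  a_1 = (2)(3)(3360) / (2(1 - 7)) = 20160/(-12) = -1680
Hence H_7(x) = 128 x^7 - 1344 x^5 + 3360 x^3 - 1680 x.

H_7(x); series = 128 x^7 - 1344 x^5 + 3360 x^3 - 1680 x


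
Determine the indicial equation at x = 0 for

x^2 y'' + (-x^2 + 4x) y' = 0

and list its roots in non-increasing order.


Divide by x^2 to reach normal form y'' + P_1(x) y' + P_2(x) y = 0 with P_1(x) = -1 + 4/x and P_2(x) = 0.
x = 0 is a singular point because the y'-coefficient -1 + 4/x has a pole at x = 0.
It is a regular singular point because x P_1(x) = p(x) = 4 - x and x^2 P_2(x) = q(x) = 0 are polynomials, hence analytic at x = 0.
p(0) = 4,  q(0) = 0.
Indicial equation: r(r-1) + p(0) r + q(0) = 0, i.e. r^2 + (p(0) - 1) r + q(0) = 0, i.e. r^2 + 3 r = 0.
Discriminant: (3)^2 - 4(0) = 9, so r = (-3 ± 3)/2.
Solving: r_1 = 0, r_2 = -3.

indicial: r^2 + 3 r = 0; roots r_1 = 0, r_2 = -3


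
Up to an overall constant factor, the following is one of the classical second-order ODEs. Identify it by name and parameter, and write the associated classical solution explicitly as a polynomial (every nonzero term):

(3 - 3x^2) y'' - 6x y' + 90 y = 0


All three coefficients share the factor 3; dividing through by 3 gives  (1 - x^2) y'' - 2x y' + 30 y = 0.
This matches the Legendre equation (1 - x^2) y'' - 2x y' + n(n+1) y = 0 (note the -2x y' term) with n(n+1) = 30, so n = 5; the polynomial solution is P_5(x).
With y = sum_k a_k x^k, matching x^k gives (k+2)(k+1) a_{k+2} = [k(k+1) - n(n+1)] a_k = (k - 5)(k + 6) a_k. The right side vanishes at k = 5, so the series with the parity of 5 terminates at degree 5.
Standard normalization (P_n(1) = 1): leading coefficient (2n)!/(2^n (n!)^2) = 3628800/(32*14400) = 63/8, so a_5 = 63/8. Work downward with a_k = (k+1)(k+2) a_{k+2} / ((k - 5)(k + 6)):
  a_3 = (4)(5)(63/8) / ((3 - 5)(3 + 6)) = (315/2)/(-18) = -35/4
  a_1 = (2)(3)(-35/4) / ((1 - 5)(1 + 6)) = (-105/2)/(-28) = 15/8
Hence P_5(x) = 63 x^5/8 - 35 x^3/4 + 15 x/8.

P_5(x); series = 63 x^5/8 - 35 x^3/4 + 15 x/8


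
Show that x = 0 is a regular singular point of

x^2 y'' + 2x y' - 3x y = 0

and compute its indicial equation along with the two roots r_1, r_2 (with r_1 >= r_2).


Divide by x^2 to reach normal form y'' + P_1(x) y' + P_2(x) y = 0 with P_1(x) = 2/x and P_2(x) = -3/x.
x = 0 is a singular point because the y'-coefficient 2/x has a pole at x = 0 and the y-coefficient -3/x has a pole at x = 0.
It is a regular singular point because x P_1(x) = p(x) = 2 and x^2 P_2(x) = q(x) = -3x are polynomials, hence analytic at x = 0.
p(0) = 2,  q(0) = 0.
Indicial equation: r(r-1) + p(0) r + q(0) = 0, i.e. r^2 + (p(0) - 1) r + q(0) = 0, i.e. r^2 + 1 r = 0.
Discriminant: (1)^2 - 4(0) = 1, so r = (-1 ± 1)/2.
Solving: r_1 = 0, r_2 = -1.

indicial: r^2 + 1 r = 0; roots r_1 = 0, r_2 = -1


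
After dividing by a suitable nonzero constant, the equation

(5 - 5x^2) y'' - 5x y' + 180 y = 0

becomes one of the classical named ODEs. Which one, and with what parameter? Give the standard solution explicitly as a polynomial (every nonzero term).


All three coefficients share the factor 5; dividing through by 5 gives  (1 - x^2) y'' - x y' + 36 y = 0.
This matches the Chebyshev equation (1 - x^2) y'' - x y' + n^2 y = 0 (note the -x y' term, not -2x y') with n^2 = 36, so n = 6; the polynomial solution is T_6(x).
With y = sum_k a_k x^k, matching x^k gives (k+2)(k+1) a_{k+2} = (k^2 - n^2) a_k = (k - 6)(k + 6) a_k. The right side vanishes at k = 6, so the series with the parity of 6 terminates at degree 6.
Standard normalization: leading coefficient of T_n is 2^(n-1), so a_6 = 2^5 = 32. Work downward with a_k = (k+1)(k+2) a_{k+2} / ((k - 6)(k + 6)):
  a_4 = (5)(6)(32) / ((4 - 6)(4 + 6)) = 960/(-20) = -48
  a_2 = (3)(4)(-48) / ((2 - 6)(2 + 6)) = -576/(-32) = 18
  a_0 = (1)(2)(18) / ((0 - 6)(0 + 6)) = 36/(-36) = -1
Hence T_6(x) = 32 x^6 - 48 x^4 + 18 x^2 - 1.

T_6(x); series = 32 x^6 - 48 x^4 + 18 x^2 - 1


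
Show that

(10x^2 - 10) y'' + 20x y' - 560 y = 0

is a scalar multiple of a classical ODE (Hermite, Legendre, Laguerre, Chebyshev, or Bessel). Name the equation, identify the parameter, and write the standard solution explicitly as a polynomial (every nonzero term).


All three coefficients share the factor -10; dividing through by -10 gives  (1 - x^2) y'' - 2x y' + 56 y = 0.
This matches the Legendre equation (1 - x^2) y'' - 2x y' + n(n+1) y = 0 (note the -2x y' term) with n(n+1) = 56, so n = 7; the polynomial solution is P_7(x).
With y = sum_k a_k x^k, matching x^k gives (k+2)(k+1) a_{k+2} = [k(k+1) - n(n+1)] a_k = (k - 7)(k + 8) a_k. The right side vanishes at k = 7, so the series with the parity of 7 terminates at degree 7.
Standard normalization (P_n(1) = 1): leading coefficient (2n)!/(2^n (n!)^2) = 87178291200/(128*25401600) = 429/16, so a_7 = 429/16. Work downward with a_k = (k+1)(k+2) a_{k+2} / ((k - 7)(k + 8)):
  a_5 = (6)(7)(429/16) / ((5 - 7)(5 + 8)) = (9009/8)/(-26) = -693/16
  a_3 = (4)(5)(-693/16) / ((3 - 7)(3 + 8)) = (-3465/4)/(-44) = 315/16
  a_1 = (2)(3)(315/16) / ((1 - 7)(1 + 8)) = (945/8)/(-54) = -35/16
Hence P_7(x) = 429 x^7/16 - 693 x^5/16 + 315 x^3/16 - 35 x/16.

P_7(x); series = 429 x^7/16 - 693 x^5/16 + 315 x^3/16 - 35 x/16


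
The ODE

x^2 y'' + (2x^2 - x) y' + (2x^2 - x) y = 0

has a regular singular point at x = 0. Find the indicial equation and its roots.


Divide by x^2 to reach normal form y'' + P_1(x) y' + P_2(x) y = 0 with P_1(x) = 2 - 1/x and P_2(x) = 2 - 1/x.
x = 0 is a singular point because the y'-coefficient 2 - 1/x has a pole at x = 0 and the y-coefficient 2 - 1/x has a pole at x = 0.
It is a regular singular point because x P_1(x) = p(x) = 2x - 1 and x^2 P_2(x) = q(x) = 2x^2 - x are polynomials, hence analytic at x = 0.
p(0) = -1,  q(0) = 0.
Indicial equation: r(r-1) + p(0) r + q(0) = 0, i.e. r^2 + (p(0) - 1) r + q(0) = 0, i.e. r^2 - 2 r = 0.
Discriminant: (-2)^2 - 4(0) = 4, so r = (2 ± 2)/2.
Solving: r_1 = 2, r_2 = 0.

indicial: r^2 - 2 r = 0; roots r_1 = 2, r_2 = 0


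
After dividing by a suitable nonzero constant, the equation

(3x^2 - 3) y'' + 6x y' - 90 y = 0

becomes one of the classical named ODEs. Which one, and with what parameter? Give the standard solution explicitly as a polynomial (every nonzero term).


All three coefficients share the factor -3; dividing through by -3 gives  (1 - x^2) y'' - 2x y' + 30 y = 0.
This matches the Legendre equation (1 - x^2) y'' - 2x y' + n(n+1) y = 0 (note the -2x y' term) with n(n+1) = 30, so n = 5; the polynomial solution is P_5(x).
With y = sum_k a_k x^k, matching x^k gives (k+2)(k+1) a_{k+2} = [k(k+1) - n(n+1)] a_k = (k - 5)(k + 6) a_k. The right side vanishes at k = 5, so the series with the parity of 5 terminates at degree 5.
Standard normalization (P_n(1) = 1): leading coefficient (2n)!/(2^n (n!)^2) = 3628800/(32*14400) = 63/8, so a_5 = 63/8. Work downward with a_k = (k+1)(k+2) a_{k+2} / ((k - 5)(k + 6)):
  a_3 = (4)(5)(63/8) / ((3 - 5)(3 + 6)) = (315/2)/(-18) = -35/4
  a_1 = (2)(3)(-35/4) / ((1 - 5)(1 + 6)) = (-105/2)/(-28) = 15/8
Hence P_5(x) = 63 x^5/8 - 35 x^3/4 + 15 x/8.

P_5(x); series = 63 x^5/8 - 35 x^3/4 + 15 x/8


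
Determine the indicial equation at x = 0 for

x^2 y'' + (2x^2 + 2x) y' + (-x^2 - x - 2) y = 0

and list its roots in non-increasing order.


Divide by x^2 to reach normal form y'' + P_1(x) y' + P_2(x) y = 0 with P_1(x) = 2 + 2/x and P_2(x) = -1 - 1/x - 2/x^2.
x = 0 is a singular point because the y'-coefficient 2 + 2/x has a pole at x = 0 and the y-coefficient -1 - 1/x - 2/x^2 has a pole at x = 0.
It is a regular singular point because x P_1(x) = p(x) = 2x + 2 and x^2 P_2(x) = q(x) = -x^2 - x - 2 are polynomials, hence analytic at x = 0.
p(0) = 2,  q(0) = -2.
Indicial equation: r(r-1) + p(0) r + q(0) = 0, i.e. r^2 + (p(0) - 1) r + q(0) = 0, i.e. r^2 + 1 r - 2 = 0.
Discriminant: (1)^2 - 4(-2) = 9, so r = (-1 ± 3)/2.
Solving: r_1 = 1, r_2 = -2.

indicial: r^2 + 1 r - 2 = 0; roots r_1 = 1, r_2 = -2


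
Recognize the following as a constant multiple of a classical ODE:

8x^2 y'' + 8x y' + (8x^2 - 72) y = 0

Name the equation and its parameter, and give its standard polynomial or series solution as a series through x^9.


All three coefficients share the factor 8; dividing through by 8 gives  x^2 y'' + x y' + (x^2 - 9) y = 0.
This matches the Bessel equation x^2 y'' + x y' + (x^2 - nu^2) y = 0 with nu^2 = 9, so nu = 3; the solution bounded at x = 0 is J_3(x).
Frobenius at x = 0: indicial roots ±nu; for r = nu the recurrence k(k + 2nu) c_k = -c_{k-2} gives the standard series J_nu(x) = sum_{k>=0} (-1)^k / (k! (k+nu)!) (x/2)^(2k+nu). Evaluate the first 4 terms:
  k = 0: (-1)^0 / (0! * 3! * 2^3) x^3 = 1/(1*6*8) x^3 = (1/48) x^3
  k = 1: (-1)^1 / (1! * 4! * 2^5) x^5 = -1/(1*24*32) x^5 = (-1/768) x^5
  k = 2: (-1)^2 / (2! * 5! * 2^7) x^7 = 1/(2*120*128) x^7 = (1/30720) x^7
  k = 3: (-1)^3 / (3! * 6! * 2^9) x^9 = -1/(6*720*512) x^9 = (-1/2211840) x^9
Hence J_3(x) = -x^9/2211840 + x^7/30720 - x^5/768 + x^3/48 + ....

J_3(x); series = -x^9/2211840 + x^7/30720 - x^5/768 + x^3/48


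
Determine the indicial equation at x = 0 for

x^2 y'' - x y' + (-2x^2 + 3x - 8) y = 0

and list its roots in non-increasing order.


Divide by x^2 to reach normal form y'' + P_1(x) y' + P_2(x) y = 0 with P_1(x) = -1/x and P_2(x) = -2 + 3/x - 8/x^2.
x = 0 is a singular point because the y'-coefficient -1/x has a pole at x = 0 and the y-coefficient -2 + 3/x - 8/x^2 has a pole at x = 0.
It is a regular singular point because x P_1(x) = p(x) = -1 and x^2 P_2(x) = q(x) = -2x^2 + 3x - 8 are polynomials, hence analytic at x = 0.
p(0) = -1,  q(0) = -8.
Indicial equation: r(r-1) + p(0) r + q(0) = 0, i.e. r^2 + (p(0) - 1) r + q(0) = 0, i.e. r^2 - 2 r - 8 = 0.
Discriminant: (-2)^2 - 4(-8) = 36, so r = (2 ± 6)/2.
Solving: r_1 = 4, r_2 = -2.

indicial: r^2 - 2 r - 8 = 0; roots r_1 = 4, r_2 = -2
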